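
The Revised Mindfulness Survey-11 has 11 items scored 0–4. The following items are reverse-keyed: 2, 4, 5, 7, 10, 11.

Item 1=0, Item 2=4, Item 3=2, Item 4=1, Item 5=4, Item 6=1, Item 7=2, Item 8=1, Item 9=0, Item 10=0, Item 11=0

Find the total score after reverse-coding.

17

Reverse-keyed items use 4 − raw:
  item 2: 4 − 4 = 0
  item 4: 4 − 1 = 3
  item 5: 4 − 4 = 0
  item 7: 4 − 2 = 2
  item 10: 4 − 0 = 4
  item 11: 4 − 0 = 4
Scored responses: 0, 0, 2, 3, 0, 1, 2, 1, 0, 4, 4
Total = 0 + 0 + 2 + 3 + 0 + 1 + 2 + 1 + 0 + 4 + 4 = 17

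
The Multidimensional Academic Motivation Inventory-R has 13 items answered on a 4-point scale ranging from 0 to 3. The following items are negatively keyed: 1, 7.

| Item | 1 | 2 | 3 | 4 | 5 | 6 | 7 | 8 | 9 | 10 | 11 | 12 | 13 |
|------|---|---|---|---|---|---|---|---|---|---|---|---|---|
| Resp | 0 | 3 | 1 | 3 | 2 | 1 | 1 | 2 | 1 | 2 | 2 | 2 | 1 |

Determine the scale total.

Raw sum = 21. Negatively keyed items: 1, 7; their raw sum = 1.
Each reversal replaces raw with 3 − raw, changing the total by 3 − 2·raw per item.
Total = 21 + 2·3 − 2·1 = 21 + 6 − 2 = 25

25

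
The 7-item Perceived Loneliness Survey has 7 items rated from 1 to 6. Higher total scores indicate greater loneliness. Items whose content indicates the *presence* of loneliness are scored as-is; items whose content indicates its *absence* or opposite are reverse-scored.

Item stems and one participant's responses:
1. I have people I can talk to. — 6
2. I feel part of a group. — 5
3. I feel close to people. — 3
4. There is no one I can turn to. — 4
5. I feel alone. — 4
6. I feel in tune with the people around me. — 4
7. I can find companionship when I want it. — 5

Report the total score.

20

Items 1, 2, 3, 6, 7 describe the absence/opposite of loneliness → reverse-score.
on a 1–6 scale, reversed = 7 − raw.
  item 1: 7 − 6 = 1
  item 2: 7 − 5 = 2
  item 3: 7 − 3 = 4
  item 4: 4
  item 5: 4
  item 6: 7 − 4 = 3
  item 7: 7 − 5 = 2
Total = 1 + 2 + 4 + 4 + 4 + 3 + 2 = 20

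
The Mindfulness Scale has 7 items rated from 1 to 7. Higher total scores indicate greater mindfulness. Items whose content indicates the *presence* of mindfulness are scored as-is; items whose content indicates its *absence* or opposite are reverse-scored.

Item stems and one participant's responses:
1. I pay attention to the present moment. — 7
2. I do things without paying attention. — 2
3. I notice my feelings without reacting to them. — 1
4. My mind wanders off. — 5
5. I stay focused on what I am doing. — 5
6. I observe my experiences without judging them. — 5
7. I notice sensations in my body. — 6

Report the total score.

33

Items 2, 4 describe the absence/opposite of mindfulness → reverse-score.
reversed = (1+7) − raw = 8 − raw.
  item 1: 7
  item 2: 8 − 2 = 6
  item 3: 1
  item 4: 8 − 5 = 3
  item 5: 5
  item 6: 5
  item 7: 6
Total = 7 + 6 + 1 + 3 + 5 + 5 + 6 = 33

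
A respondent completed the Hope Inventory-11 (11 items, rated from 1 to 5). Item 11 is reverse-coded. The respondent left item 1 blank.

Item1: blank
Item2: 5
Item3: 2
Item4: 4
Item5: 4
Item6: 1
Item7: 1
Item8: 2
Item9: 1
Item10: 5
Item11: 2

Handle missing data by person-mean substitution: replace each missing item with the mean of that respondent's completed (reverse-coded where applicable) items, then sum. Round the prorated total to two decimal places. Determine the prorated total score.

Reverse-coded (reversed = (1+5) − raw = 6 − raw):
  item 11: 6 − 2 = 4
Completed scored items (10 of 11): 5, 2, 4, 4, 1, 1, 2, 1, 5, 4; sum = 29.
Person mean = 29 / 10 ≈ 2.9000
Prorated total = (29 / 10) × 11 = 31.90 (to 2 dp)

31.90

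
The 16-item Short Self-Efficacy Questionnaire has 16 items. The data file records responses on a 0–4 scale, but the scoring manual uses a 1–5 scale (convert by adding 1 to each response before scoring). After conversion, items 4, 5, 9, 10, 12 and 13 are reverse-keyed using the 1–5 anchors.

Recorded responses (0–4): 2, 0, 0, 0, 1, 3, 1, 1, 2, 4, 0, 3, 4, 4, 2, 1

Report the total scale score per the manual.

40

Convert to 1–5: 3, 1, 1, 1, 2, 4, 2, 2, 3, 5, 1, 4, 5, 5, 3, 2
Reverse-coded (reverse-coded value = 6 − response):
  item 4: 6 − 1 = 5
  item 5: 6 − 2 = 4
  item 9: 6 − 3 = 3
  item 10: 6 − 5 = 1
  item 12: 6 − 4 = 2
  item 13: 6 − 5 = 1
Scored: 3, 1, 1, 5, 4, 4, 2, 2, 3, 1, 1, 2, 1, 5, 3, 2
Total = 40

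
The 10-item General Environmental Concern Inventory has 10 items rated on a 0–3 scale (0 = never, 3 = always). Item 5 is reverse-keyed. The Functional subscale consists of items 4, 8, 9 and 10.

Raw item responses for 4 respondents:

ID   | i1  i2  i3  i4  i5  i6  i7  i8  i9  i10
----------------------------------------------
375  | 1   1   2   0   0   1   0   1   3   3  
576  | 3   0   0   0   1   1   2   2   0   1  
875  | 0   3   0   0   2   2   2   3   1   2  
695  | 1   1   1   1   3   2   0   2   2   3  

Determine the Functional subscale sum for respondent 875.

Respondent 875 raw: 0, 3, 0, 0, 2, 2, 2, 3, 1, 2.
Functional items: 4, 8, 9, 10.
Reverse-coded (reverse-coded value = 3 − response):
  item 4: 0
  item 8: 3
  item 9: 1
  item 10: 2
Sum = 0 + 3 + 1 + 2 = 6

6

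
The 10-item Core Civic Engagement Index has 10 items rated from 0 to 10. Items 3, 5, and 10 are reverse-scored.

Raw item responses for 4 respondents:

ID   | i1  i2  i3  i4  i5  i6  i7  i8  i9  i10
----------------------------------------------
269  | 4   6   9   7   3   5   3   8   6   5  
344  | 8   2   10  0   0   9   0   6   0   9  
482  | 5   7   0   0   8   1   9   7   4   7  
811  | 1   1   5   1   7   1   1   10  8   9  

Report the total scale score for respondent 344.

Respondent 344 raw: 8, 2, 10, 0, 0, 9, 0, 6, 0, 9.
Reverse-coded (reversed = (0+10) − raw = 10 − raw):
  item 1: 8
  item 2: 2
  item 3: 10 − 10 = 0
  item 4: 0
  item 5: 10 − 0 = 10
  item 6: 9
  item 7: 0
  item 8: 6
  item 9: 0
  item 10: 10 − 9 = 1
Sum = 8 + 2 + 0 + 0 + 10 + 9 + 0 + 6 + 0 + 1 = 36

36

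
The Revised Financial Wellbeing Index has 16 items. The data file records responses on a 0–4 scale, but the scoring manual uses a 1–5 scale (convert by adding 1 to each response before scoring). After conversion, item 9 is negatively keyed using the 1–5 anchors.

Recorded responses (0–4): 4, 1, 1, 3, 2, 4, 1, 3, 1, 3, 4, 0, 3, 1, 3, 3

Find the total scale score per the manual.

Convert to 1–5: 5, 2, 2, 4, 3, 5, 2, 4, 2, 4, 5, 1, 4, 2, 4, 4
Reverse-coded (reverse-coded value = 6 − response):
  item 9: 6 − 2 = 4
Scored: 5, 2, 2, 4, 3, 5, 2, 4, 4, 4, 5, 1, 4, 2, 4, 4
Total = 55

55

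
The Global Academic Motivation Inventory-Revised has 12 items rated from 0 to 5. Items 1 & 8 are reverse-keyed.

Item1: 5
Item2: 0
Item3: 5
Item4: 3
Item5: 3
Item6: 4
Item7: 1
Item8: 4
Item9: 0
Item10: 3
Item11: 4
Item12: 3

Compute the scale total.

Apply reverse scoring (reverse-coded value = 5 − response):
  item 1: 5 − 5 = 0
  item 8: 5 − 4 = 1
Scored items: 0, 0, 5, 3, 3, 4, 1, 1, 0, 3, 4, 3
Total = 0 + 0 + 5 + 3 + 3 + 4 + 1 + 1 + 0 + 3 + 4 + 3 = 27

27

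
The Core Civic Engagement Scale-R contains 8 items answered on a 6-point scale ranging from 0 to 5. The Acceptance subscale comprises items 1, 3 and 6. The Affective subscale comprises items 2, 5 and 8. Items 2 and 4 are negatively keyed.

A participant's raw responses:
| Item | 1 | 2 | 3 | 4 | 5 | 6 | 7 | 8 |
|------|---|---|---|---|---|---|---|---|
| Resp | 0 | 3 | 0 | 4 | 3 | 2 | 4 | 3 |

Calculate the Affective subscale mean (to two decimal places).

Affective items: 2, 5, 8.
Of these, item 2 is negatively keyed; reversed = (0+5) − raw = 5 − raw.
  item 2: 5 − 3 = 2
  item 5: 3
  item 8: 3
Sum = 2 + 3 + 3 = 8
Mean = 8 / 3 = 2.67

2.67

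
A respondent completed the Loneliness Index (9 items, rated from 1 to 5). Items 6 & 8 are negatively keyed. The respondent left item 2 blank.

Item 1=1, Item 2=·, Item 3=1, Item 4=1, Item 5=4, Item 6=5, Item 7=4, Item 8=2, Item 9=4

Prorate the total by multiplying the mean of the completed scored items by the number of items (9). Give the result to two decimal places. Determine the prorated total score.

22.50

Reverse-coded (reverse-coded value = 6 − response):
  item 6: 6 − 5 = 1
  item 8: 6 − 2 = 4
Completed scored items (8 of 9): 1, 1, 1, 4, 1, 4, 4, 4; sum = 20.
Person mean = 20 / 8 ≈ 2.5000
Prorated total = (20 / 8) × 9 = 22.50 (to 2 dp)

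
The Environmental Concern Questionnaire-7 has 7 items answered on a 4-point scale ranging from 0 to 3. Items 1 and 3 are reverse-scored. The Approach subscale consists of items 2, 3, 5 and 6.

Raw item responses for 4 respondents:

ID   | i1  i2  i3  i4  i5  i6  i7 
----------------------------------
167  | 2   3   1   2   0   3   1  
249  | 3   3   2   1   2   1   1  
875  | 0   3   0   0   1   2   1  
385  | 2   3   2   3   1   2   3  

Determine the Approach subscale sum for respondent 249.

7

Respondent 249 raw: 3, 3, 2, 1, 2, 1, 1.
Approach items: 2, 3, 5, 6.
Reverse-coded (reversed = (0+3) − raw = 3 − raw):
  item 2: 3
  item 3: 3 − 2 = 1
  item 5: 2
  item 6: 1
Sum = 3 + 1 + 2 + 1 = 7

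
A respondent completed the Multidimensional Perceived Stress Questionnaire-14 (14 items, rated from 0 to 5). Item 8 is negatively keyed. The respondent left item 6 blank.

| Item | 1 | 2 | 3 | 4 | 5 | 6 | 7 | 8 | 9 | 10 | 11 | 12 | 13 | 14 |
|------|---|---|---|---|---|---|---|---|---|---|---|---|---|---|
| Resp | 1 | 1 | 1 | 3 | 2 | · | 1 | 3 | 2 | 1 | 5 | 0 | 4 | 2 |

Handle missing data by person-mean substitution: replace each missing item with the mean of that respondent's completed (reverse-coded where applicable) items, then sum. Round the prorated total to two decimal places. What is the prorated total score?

Reverse-coded (on a 0–5 scale, reversed = 5 − raw):
  item 8: 5 − 3 = 2
Completed scored items (13 of 14): 1, 1, 1, 3, 2, 1, 2, 2, 1, 5, 0, 4, 2; sum = 25.
Person mean = 25 / 13 ≈ 1.9231
Prorated total = (25 / 13) × 14 = 26.92 (to 2 dp)

26.92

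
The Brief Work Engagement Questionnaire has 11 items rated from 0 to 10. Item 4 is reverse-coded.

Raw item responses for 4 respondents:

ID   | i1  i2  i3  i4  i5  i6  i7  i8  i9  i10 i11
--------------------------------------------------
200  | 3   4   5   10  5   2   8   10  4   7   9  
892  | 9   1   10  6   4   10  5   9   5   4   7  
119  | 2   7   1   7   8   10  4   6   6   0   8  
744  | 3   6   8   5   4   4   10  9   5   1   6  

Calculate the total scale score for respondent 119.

Respondent 119 raw: 2, 7, 1, 7, 8, 10, 4, 6, 6, 0, 8.
Reverse-coded (reversed = (0+10) − raw = 10 − raw):
  item 1: 2
  item 2: 7
  item 3: 1
  item 4: 10 − 7 = 3
  item 5: 8
  item 6: 10
  item 7: 4
  item 8: 6
  item 9: 6
  item 10: 0
  item 11: 8
Sum = 2 + 7 + 1 + 3 + 8 + 10 + 4 + 6 + 6 + 0 + 8 = 55

55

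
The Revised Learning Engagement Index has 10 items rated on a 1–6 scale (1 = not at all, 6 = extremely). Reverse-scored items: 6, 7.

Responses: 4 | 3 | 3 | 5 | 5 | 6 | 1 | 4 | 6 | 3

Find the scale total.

Reversing items 6 & 7 with 7 − raw:
Total = 4 + 3 + 3 + 5 + 5 + (7−6) + (7−1) + 4 + 6 + 3
      = 4 + 3 + 3 + 5 + 5 + 1 + 6 + 4 + 6 + 3 = 40

40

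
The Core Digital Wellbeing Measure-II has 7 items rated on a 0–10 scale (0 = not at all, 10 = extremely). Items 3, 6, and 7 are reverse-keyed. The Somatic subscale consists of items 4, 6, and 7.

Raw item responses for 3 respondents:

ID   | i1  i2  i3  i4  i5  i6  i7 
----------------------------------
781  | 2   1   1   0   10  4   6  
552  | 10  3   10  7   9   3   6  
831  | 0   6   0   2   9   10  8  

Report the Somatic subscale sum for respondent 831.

Respondent 831 raw: 0, 6, 0, 2, 9, 10, 8.
Somatic items: 4, 6, 7.
Reverse-coded (on a 0–10 scale, reversed = 10 − raw):
  item 4: 2
  item 6: 10 − 10 = 0
  item 7: 10 − 8 = 2
Sum = 2 + 0 + 2 = 4

4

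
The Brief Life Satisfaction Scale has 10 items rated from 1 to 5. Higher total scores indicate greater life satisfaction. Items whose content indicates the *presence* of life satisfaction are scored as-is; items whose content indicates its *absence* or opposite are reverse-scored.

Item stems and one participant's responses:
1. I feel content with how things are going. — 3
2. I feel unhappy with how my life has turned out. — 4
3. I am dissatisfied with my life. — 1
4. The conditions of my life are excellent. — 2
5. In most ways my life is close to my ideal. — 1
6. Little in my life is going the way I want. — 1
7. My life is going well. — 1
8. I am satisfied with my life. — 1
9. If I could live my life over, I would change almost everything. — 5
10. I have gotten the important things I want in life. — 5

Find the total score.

Items 2, 3, 6, 9 describe the absence/opposite of life satisfaction → reverse-score.
reversed = (1+5) − raw = 6 − raw.
  item 1: 3
  item 2: 6 − 4 = 2
  item 3: 6 − 1 = 5
  item 4: 2
  item 5: 1
  item 6: 6 − 1 = 5
  item 7: 1
  item 8: 1
  item 9: 6 − 5 = 1
  item 10: 5
Total = 3 + 2 + 5 + 2 + 1 + 5 + 1 + 1 + 1 + 5 = 26

26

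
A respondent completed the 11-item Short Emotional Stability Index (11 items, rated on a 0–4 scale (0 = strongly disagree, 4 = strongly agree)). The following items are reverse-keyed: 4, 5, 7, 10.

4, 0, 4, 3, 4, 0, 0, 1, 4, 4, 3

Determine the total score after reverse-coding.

Raw sum = 27. Reverse-keyed items: 4, 5, 7, 10; their raw sum = 11.
Each reversal replaces raw with 4 − raw, changing the total by 4 − 2·raw per item.
Total = 27 + 4·4 − 2·11 = 27 + 16 − 22 = 21

21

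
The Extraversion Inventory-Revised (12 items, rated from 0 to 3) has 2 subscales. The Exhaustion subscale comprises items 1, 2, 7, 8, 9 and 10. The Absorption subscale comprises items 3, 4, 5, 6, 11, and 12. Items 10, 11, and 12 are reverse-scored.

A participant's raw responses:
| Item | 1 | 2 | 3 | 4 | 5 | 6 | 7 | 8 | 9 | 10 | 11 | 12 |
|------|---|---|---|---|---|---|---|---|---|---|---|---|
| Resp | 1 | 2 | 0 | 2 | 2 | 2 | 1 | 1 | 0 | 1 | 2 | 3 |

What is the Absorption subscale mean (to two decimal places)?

1.17

Absorption items: 3, 4, 5, 6, 11, 12.
Of these, items 11 & 12 are reverse-scored; on a 0–3 scale, reversed = 3 − raw.
  item 3: 0
  item 4: 2
  item 5: 2
  item 6: 2
  item 11: 3 − 2 = 1
  item 12: 3 − 3 = 0
Sum = 0 + 2 + 2 + 2 + 1 + 0 = 7
Mean = 7 / 6 = 1.17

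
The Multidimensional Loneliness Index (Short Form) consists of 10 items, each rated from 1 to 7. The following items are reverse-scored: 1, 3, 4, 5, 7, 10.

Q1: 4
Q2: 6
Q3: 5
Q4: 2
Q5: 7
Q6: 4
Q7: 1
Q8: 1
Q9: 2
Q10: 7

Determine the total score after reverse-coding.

35

Reversing items 1, 3, 4, 5, 7, and 10 with 8 − raw:
Total = (8−4) + 6 + (8−5) + (8−2) + (8−7) + 4 + (8−1) + 1 + 2 + (8−7)
      = 4 + 6 + 3 + 6 + 1 + 4 + 7 + 1 + 2 + 1 = 35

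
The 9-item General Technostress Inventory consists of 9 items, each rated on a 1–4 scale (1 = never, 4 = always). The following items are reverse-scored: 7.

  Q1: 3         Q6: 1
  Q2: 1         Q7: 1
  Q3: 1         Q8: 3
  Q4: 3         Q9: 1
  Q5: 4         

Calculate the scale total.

21

Reversing item 7 with 5 − raw:
Total = 3 + 1 + 1 + 3 + 4 + 1 + (5−1) + 3 + 1
      = 3 + 1 + 1 + 3 + 4 + 1 + 4 + 3 + 1 = 21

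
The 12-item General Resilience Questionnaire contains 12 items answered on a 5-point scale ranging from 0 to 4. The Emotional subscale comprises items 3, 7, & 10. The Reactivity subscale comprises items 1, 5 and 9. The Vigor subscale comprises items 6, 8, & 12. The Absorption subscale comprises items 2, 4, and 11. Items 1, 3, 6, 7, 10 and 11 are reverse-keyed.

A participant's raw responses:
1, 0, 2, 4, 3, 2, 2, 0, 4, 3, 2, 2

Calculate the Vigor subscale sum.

4

Vigor items: 6, 8, 12.
Of these, item 6 is reverse-keyed; reverse-coded value = 4 − response.
  item 6: 4 − 2 = 2
  item 8: 0
  item 12: 2
Sum = 2 + 0 + 2 = 4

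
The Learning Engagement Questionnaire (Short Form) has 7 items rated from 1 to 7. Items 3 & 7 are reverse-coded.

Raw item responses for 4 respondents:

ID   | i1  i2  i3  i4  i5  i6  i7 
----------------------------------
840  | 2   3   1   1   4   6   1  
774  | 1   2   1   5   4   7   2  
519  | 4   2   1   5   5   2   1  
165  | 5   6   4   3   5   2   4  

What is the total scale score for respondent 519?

Respondent 519 raw: 4, 2, 1, 5, 5, 2, 1.
Reverse-coded (reversed = (1+7) − raw = 8 − raw):
  item 1: 4
  item 2: 2
  item 3: 8 − 1 = 7
  item 4: 5
  item 5: 5
  item 6: 2
  item 7: 8 − 1 = 7
Sum = 4 + 2 + 7 + 5 + 5 + 2 + 7 = 32

32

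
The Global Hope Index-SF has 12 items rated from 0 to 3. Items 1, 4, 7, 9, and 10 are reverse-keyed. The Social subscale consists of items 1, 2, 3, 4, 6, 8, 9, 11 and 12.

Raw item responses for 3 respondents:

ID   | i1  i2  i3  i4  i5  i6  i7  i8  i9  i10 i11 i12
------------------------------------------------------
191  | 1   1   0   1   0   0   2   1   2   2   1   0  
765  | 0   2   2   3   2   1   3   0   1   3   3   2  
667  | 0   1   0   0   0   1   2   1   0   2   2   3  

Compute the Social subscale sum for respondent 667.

17

Respondent 667 raw: 0, 1, 0, 0, 0, 1, 2, 1, 0, 2, 2, 3.
Social items: 1, 2, 3, 4, 6, 8, 9, 11, 12.
Reverse-coded (reverse-coded value = 3 − response):
  item 1: 3 − 0 = 3
  item 2: 1
  item 3: 0
  item 4: 3 − 0 = 3
  item 6: 1
  item 8: 1
  item 9: 3 − 0 = 3
  item 11: 2
  item 12: 3
Sum = 3 + 1 + 0 + 3 + 1 + 1 + 3 + 2 + 3 = 17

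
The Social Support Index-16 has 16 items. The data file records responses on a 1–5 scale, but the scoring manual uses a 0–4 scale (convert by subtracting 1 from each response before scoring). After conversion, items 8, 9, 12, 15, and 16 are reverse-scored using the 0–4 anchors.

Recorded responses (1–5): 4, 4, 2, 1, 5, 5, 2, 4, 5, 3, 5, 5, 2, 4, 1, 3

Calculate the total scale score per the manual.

Convert to 0–4: 3, 3, 1, 0, 4, 4, 1, 3, 4, 2, 4, 4, 1, 3, 0, 2
Reverse-coded (reverse-coded value = 4 − response):
  item 8: 4 − 3 = 1
  item 9: 4 − 4 = 0
  item 12: 4 − 4 = 0
  item 15: 4 − 0 = 4
  item 16: 4 − 2 = 2
Scored: 3, 3, 1, 0, 4, 4, 1, 1, 0, 2, 4, 0, 1, 3, 4, 2
Total = 33

33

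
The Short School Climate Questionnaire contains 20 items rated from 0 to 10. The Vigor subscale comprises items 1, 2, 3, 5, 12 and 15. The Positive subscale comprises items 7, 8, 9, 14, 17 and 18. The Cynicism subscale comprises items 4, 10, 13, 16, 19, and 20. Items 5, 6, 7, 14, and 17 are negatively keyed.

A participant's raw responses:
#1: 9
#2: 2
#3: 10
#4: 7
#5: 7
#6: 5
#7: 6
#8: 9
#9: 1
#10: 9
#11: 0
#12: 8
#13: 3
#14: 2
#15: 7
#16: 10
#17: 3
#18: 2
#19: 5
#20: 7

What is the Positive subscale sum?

Positive items: 7, 8, 9, 14, 17, 18.
Of these, items 7, 14, and 17 are negatively keyed; reverse-coded value = 10 − response.
  item 7: 10 − 6 = 4
  item 8: 9
  item 9: 1
  item 14: 10 − 2 = 8
  item 17: 10 − 3 = 7
  item 18: 2
Sum = 4 + 9 + 1 + 8 + 7 + 2 = 31

31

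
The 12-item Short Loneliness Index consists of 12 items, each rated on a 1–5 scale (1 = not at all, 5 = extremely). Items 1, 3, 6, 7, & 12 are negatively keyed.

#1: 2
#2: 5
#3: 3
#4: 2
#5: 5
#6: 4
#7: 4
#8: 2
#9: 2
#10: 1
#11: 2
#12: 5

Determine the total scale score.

31

Raw sum = 37. Negatively keyed items: 1, 3, 6, 7, 12; their raw sum = 18.
Each reversal replaces raw with 6 − raw, changing the total by 6 − 2·raw per item.
Total = 37 + 5·6 − 2·18 = 37 + 30 − 36 = 31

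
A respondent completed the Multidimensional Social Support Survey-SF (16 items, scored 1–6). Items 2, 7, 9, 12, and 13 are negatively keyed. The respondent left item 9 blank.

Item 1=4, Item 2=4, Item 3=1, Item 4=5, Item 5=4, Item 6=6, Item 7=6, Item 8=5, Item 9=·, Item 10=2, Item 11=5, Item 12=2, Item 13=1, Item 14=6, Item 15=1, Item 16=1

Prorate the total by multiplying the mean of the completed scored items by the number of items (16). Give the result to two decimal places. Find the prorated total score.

Reverse-coded (reversed = (1+6) − raw = 7 − raw):
  item 2: 7 − 4 = 3
  item 7: 7 − 6 = 1
  item 12: 7 − 2 = 5
  item 13: 7 − 1 = 6
Completed scored items (15 of 16): 4, 3, 1, 5, 4, 6, 1, 5, 2, 5, 5, 6, 6, 1, 1; sum = 55.
Person mean = 55 / 15 ≈ 3.6667
Prorated total = (55 / 15) × 16 = 58.67 (to 2 dp)

58.67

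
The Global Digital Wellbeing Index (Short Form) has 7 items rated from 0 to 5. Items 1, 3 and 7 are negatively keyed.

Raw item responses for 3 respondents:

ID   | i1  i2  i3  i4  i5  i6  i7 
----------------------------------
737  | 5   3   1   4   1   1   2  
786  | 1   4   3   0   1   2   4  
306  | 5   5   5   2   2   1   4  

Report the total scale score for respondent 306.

11

Respondent 306 raw: 5, 5, 5, 2, 2, 1, 4.
Reverse-coded (reverse-coded value = 5 − response):
  item 1: 5 − 5 = 0
  item 2: 5
  item 3: 5 − 5 = 0
  item 4: 2
  item 5: 2
  item 6: 1
  item 7: 5 − 4 = 1
Sum = 0 + 5 + 0 + 2 + 2 + 1 + 1 = 11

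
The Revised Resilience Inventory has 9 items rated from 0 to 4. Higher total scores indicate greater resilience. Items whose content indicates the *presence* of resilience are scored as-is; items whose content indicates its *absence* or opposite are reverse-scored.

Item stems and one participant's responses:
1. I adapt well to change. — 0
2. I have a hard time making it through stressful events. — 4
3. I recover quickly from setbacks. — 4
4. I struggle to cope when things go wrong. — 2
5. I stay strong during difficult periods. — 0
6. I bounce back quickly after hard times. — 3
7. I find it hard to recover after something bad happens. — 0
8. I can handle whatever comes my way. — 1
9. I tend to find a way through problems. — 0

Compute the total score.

Items 2, 4, 7 describe the absence/opposite of resilience → reverse-score.
reverse-coded value = 4 − response.
  item 1: 0
  item 2: 4 − 4 = 0
  item 3: 4
  item 4: 4 − 2 = 2
  item 5: 0
  item 6: 3
  item 7: 4 − 0 = 4
  item 8: 1
  item 9: 0
Total = 0 + 0 + 4 + 2 + 0 + 3 + 4 + 1 + 0 = 14

14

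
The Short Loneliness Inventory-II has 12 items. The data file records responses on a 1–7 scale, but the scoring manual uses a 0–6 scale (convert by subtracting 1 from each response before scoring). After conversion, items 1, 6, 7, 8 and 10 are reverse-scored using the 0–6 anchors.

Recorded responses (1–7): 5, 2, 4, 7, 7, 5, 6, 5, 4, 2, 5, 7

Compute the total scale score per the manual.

41

Convert to 0–6: 4, 1, 3, 6, 6, 4, 5, 4, 3, 1, 4, 6
Reverse-coded (reverse-coded value = 6 − response):
  item 1: 6 − 4 = 2
  item 6: 6 − 4 = 2
  item 7: 6 − 5 = 1
  item 8: 6 − 4 = 2
  item 10: 6 − 1 = 5
Scored: 2, 1, 3, 6, 6, 2, 1, 2, 3, 5, 4, 6
Total = 41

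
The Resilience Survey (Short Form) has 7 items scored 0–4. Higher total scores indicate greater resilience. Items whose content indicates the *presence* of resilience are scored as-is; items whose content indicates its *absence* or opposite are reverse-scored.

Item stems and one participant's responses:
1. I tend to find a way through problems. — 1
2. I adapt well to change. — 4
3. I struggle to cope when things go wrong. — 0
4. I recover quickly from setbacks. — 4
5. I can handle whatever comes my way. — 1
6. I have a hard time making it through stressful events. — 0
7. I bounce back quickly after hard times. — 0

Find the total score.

18

Items 3, 6 describe the absence/opposite of resilience → reverse-score.
reversed = (0+4) − raw = 4 − raw.
  item 1: 1
  item 2: 4
  item 3: 4 − 0 = 4
  item 4: 4
  item 5: 1
  item 6: 4 − 0 = 4
  item 7: 0
Total = 1 + 4 + 4 + 4 + 1 + 4 + 0 = 18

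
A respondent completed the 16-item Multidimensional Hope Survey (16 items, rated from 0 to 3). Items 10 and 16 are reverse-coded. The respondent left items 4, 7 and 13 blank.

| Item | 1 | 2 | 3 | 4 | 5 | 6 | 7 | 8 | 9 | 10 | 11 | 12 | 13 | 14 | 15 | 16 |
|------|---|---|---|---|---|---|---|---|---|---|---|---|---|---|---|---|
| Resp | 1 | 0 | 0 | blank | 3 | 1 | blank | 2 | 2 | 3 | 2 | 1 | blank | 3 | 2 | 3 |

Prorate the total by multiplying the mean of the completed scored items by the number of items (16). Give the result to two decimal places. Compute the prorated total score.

20.92

Reverse-coded (reverse-coded value = 3 − response):
  item 10: 3 − 3 = 0
  item 16: 3 − 3 = 0
Completed scored items (13 of 16): 1, 0, 0, 3, 1, 2, 2, 0, 2, 1, 3, 2, 0; sum = 17.
Person mean = 17 / 13 ≈ 1.3077
Prorated total = (17 / 13) × 16 = 20.92 (to 2 dp)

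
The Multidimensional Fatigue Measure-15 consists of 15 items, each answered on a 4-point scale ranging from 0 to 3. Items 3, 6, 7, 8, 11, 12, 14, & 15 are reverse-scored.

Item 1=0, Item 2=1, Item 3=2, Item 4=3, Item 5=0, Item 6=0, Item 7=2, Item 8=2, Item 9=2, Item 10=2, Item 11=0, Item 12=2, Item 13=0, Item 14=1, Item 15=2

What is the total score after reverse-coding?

21

Raw sum = 19. Reverse-scored items: 3, 6, 7, 8, 11, 12, 14, 15; their raw sum = 11.
Each reversal replaces raw with 3 − raw, changing the total by 3 − 2·raw per item.
Total = 19 + 8·3 − 2·11 = 19 + 24 − 22 = 21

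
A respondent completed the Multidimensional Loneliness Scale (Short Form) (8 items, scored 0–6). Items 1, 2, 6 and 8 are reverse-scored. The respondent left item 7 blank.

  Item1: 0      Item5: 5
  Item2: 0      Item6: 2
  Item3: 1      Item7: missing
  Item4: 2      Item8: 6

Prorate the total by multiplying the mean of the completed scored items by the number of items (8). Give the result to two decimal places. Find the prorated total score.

Reverse-coded (on a 0–6 scale, reversed = 6 − raw):
  item 1: 6 − 0 = 6
  item 2: 6 − 0 = 6
  item 6: 6 − 2 = 4
  item 8: 6 − 6 = 0
Completed scored items (7 of 8): 6, 6, 1, 2, 5, 4, 0; sum = 24.
Person mean = 24 / 7 ≈ 3.4286
Prorated total = (24 / 7) × 8 = 27.43 (to 2 dp)

27.43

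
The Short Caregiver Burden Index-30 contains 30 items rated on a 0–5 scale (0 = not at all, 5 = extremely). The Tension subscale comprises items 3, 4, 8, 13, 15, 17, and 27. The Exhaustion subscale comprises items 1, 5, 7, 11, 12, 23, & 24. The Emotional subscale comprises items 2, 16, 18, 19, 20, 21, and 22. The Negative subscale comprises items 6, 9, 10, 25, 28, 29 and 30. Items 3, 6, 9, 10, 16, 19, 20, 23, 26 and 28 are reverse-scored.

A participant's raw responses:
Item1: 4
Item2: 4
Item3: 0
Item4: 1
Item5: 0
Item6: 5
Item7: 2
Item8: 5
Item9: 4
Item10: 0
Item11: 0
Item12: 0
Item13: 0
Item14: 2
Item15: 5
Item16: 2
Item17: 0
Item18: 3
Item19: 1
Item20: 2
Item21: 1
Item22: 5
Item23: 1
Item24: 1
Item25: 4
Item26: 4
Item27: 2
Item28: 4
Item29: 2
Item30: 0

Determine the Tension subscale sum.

Tension items: 3, 4, 8, 13, 15, 17, 27.
Of these, item 3 is reverse-scored; on a 0–5 scale, reversed = 5 − raw.
  item 3: 5 − 0 = 5
  item 4: 1
  item 8: 5
  item 13: 0
  item 15: 5
  item 17: 0
  item 27: 2
Sum = 5 + 1 + 5 + 0 + 5 + 0 + 2 = 18

18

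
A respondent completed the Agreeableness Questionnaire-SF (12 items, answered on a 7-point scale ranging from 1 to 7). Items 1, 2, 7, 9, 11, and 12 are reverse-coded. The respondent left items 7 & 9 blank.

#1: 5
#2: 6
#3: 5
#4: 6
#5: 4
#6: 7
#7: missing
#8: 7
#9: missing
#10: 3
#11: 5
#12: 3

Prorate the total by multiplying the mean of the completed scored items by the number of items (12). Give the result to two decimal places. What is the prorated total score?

54.00

Reverse-coded (reverse-coded value = 8 − response):
  item 1: 8 − 5 = 3
  item 2: 8 − 6 = 2
  item 11: 8 − 5 = 3
  item 12: 8 − 3 = 5
Completed scored items (10 of 12): 3, 2, 5, 6, 4, 7, 7, 3, 3, 5; sum = 45.
Person mean = 45 / 10 ≈ 4.5000
Prorated total = (45 / 10) × 12 = 54.00 (to 2 dp)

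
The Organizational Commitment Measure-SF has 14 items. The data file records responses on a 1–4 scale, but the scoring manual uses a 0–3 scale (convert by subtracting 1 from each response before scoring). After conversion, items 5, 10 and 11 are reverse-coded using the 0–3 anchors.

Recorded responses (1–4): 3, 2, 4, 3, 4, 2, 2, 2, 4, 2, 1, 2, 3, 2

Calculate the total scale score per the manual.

23

Convert to 0–3: 2, 1, 3, 2, 3, 1, 1, 1, 3, 1, 0, 1, 2, 1
Reverse-coded (reverse-coded value = 3 − response):
  item 5: 3 − 3 = 0
  item 10: 3 − 1 = 2
  item 11: 3 − 0 = 3
Scored: 2, 1, 3, 2, 0, 1, 1, 1, 3, 2, 3, 1, 2, 1
Total = 23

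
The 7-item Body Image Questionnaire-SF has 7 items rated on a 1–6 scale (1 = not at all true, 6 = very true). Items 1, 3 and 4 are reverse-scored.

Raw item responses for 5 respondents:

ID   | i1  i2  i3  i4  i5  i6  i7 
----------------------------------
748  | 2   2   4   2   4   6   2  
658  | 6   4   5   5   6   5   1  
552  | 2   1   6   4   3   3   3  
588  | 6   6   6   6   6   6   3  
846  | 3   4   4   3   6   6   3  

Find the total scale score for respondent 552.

Respondent 552 raw: 2, 1, 6, 4, 3, 3, 3.
Reverse-coded (reversed = (1+6) − raw = 7 − raw):
  item 1: 7 − 2 = 5
  item 2: 1
  item 3: 7 − 6 = 1
  item 4: 7 − 4 = 3
  item 5: 3
  item 6: 3
  item 7: 3
Sum = 5 + 1 + 1 + 3 + 3 + 3 + 3 = 19

19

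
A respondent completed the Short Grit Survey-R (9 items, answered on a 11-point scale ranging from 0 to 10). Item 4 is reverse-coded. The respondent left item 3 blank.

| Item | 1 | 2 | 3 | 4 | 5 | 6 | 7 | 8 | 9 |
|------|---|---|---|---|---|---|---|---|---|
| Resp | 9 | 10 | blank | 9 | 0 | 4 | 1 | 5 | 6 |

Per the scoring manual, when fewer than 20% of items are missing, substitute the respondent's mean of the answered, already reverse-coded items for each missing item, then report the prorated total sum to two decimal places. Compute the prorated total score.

40.50

Reverse-coded (on a 0–10 scale, reversed = 10 − raw):
  item 4: 10 − 9 = 1
Completed scored items (8 of 9): 9, 10, 1, 0, 4, 1, 5, 6; sum = 36.
Person mean = 36 / 8 ≈ 4.5000
Prorated total = (36 / 8) × 9 = 40.50 (to 2 dp)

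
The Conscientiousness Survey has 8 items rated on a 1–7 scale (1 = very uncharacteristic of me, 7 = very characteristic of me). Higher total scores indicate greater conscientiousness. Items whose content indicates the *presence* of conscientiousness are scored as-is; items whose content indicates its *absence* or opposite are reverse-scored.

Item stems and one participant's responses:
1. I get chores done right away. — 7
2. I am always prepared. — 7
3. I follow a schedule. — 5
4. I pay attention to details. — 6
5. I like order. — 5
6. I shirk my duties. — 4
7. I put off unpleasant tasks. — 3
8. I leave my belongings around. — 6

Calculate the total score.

41

Items 6, 7, 8 describe the absence/opposite of conscientiousness → reverse-score.
on a 1–7 scale, reversed = 8 − raw.
  item 1: 7
  item 2: 7
  item 3: 5
  item 4: 6
  item 5: 5
  item 6: 8 − 4 = 4
  item 7: 8 − 3 = 5
  item 8: 8 − 6 = 2
Total = 7 + 7 + 5 + 6 + 5 + 4 + 5 + 2 = 41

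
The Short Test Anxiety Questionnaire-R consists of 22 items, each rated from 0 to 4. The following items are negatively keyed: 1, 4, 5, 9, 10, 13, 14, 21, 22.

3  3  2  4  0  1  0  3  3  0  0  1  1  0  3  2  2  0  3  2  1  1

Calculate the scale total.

45

Reversing items 1, 4, 5, 9, 10, 13, 14, 21, & 22 with 4 − raw:
Total = (4−3) + 3 + 2 + (4−4) + (4−0) + 1 + 0 + 3 + (4−3) + (4−0) + 0 + 1 + (4−1) + (4−0) + 3 + 2 + 2 + 0 + 3 + 2 + (4−1) + (4−1)
      = 1 + 3 + 2 + 0 + 4 + 1 + 0 + 3 + 1 + 4 + 0 + 1 + 3 + 4 + 3 + 2 + 2 + 0 + 3 + 2 + 3 + 3 = 45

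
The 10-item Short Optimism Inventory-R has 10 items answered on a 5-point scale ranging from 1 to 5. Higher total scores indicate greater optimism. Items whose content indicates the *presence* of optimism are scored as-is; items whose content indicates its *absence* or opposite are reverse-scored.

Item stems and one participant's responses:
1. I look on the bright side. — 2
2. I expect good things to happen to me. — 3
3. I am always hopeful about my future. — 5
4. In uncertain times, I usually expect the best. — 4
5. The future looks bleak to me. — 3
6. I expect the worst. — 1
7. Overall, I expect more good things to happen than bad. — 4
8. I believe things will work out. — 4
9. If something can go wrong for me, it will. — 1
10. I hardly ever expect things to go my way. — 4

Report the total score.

37

Items 5, 6, 9, 10 describe the absence/opposite of optimism → reverse-score.
reversed = (1+5) − raw = 6 − raw.
  item 1: 2
  item 2: 3
  item 3: 5
  item 4: 4
  item 5: 6 − 3 = 3
  item 6: 6 − 1 = 5
  item 7: 4
  item 8: 4
  item 9: 6 − 1 = 5
  item 10: 6 − 4 = 2
Total = 2 + 3 + 5 + 4 + 3 + 5 + 4 + 4 + 5 + 2 = 37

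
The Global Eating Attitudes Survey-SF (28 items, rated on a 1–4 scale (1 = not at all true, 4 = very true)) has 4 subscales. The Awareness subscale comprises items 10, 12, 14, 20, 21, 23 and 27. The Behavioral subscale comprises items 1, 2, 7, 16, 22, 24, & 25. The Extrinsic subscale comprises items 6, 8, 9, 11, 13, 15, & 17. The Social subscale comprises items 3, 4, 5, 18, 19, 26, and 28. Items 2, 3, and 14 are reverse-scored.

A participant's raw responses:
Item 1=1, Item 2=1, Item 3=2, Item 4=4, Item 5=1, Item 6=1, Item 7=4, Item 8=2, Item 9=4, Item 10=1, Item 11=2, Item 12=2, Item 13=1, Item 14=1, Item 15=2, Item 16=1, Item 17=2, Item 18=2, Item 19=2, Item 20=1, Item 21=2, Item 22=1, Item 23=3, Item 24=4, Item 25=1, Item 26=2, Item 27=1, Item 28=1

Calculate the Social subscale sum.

Social items: 3, 4, 5, 18, 19, 26, 28.
Of these, item 3 is reverse-scored; on a 1–4 scale, reversed = 5 − raw.
  item 3: 5 − 2 = 3
  item 4: 4
  item 5: 1
  item 18: 2
  item 19: 2
  item 26: 2
  item 28: 1
Sum = 3 + 4 + 1 + 2 + 2 + 2 + 1 = 15

15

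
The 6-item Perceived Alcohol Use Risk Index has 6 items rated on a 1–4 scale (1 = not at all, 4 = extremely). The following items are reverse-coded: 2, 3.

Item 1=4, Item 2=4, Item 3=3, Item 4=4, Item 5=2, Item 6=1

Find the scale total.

14

Reversing items 2 & 3 with 5 − raw:
Total = 4 + (5−4) + (5−3) + 4 + 2 + 1
      = 4 + 1 + 2 + 4 + 2 + 1 = 14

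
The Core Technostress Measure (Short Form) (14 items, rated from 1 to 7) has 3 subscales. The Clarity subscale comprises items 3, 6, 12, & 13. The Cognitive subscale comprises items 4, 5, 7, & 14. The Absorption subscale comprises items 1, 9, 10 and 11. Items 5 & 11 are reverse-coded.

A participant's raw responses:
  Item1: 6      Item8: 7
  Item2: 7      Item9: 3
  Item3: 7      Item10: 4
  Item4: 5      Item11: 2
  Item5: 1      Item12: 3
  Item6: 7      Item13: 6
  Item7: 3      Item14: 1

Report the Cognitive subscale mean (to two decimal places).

Cognitive items: 4, 5, 7, 14.
Of these, item 5 is reverse-coded; on a 1–7 scale, reversed = 8 − raw.
  item 4: 5
  item 5: 8 − 1 = 7
  item 7: 3
  item 14: 1
Sum = 5 + 7 + 3 + 1 = 16
Mean = 16 / 4 = 4.00

4.00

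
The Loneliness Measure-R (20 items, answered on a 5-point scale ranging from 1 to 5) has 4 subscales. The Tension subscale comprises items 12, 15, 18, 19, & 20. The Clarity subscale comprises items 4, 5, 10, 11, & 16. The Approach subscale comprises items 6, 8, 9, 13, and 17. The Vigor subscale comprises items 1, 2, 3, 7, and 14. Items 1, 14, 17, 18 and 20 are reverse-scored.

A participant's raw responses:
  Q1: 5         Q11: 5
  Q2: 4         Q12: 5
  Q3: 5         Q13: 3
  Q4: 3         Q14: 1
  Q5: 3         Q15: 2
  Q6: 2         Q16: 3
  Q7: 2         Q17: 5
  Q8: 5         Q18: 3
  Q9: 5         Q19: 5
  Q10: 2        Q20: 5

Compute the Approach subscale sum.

16

Approach items: 6, 8, 9, 13, 17.
Of these, item 17 is reverse-scored; on a 1–5 scale, reversed = 6 − raw.
  item 6: 2
  item 8: 5
  item 9: 5
  item 13: 3
  item 17: 6 − 5 = 1
Sum = 2 + 5 + 5 + 3 + 1 = 16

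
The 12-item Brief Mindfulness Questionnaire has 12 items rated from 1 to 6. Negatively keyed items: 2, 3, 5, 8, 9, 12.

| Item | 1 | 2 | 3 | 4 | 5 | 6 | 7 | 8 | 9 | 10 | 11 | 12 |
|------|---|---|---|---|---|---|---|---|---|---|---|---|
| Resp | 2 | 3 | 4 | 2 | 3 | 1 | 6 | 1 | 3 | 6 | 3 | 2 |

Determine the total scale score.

Apply reverse scoring (reversed = (1+6) − raw = 7 − raw):
  item 2: 7 − 3 = 4
  item 3: 7 − 4 = 3
  item 5: 7 − 3 = 4
  item 8: 7 − 1 = 6
  item 9: 7 − 3 = 4
  item 12: 7 − 2 = 5
Scored responses: 2, 4, 3, 2, 4, 1, 6, 6, 4, 6, 3, 5
Total = 2 + 4 + 3 + 2 + 4 + 1 + 6 + 6 + 4 + 6 + 3 + 5 = 46

46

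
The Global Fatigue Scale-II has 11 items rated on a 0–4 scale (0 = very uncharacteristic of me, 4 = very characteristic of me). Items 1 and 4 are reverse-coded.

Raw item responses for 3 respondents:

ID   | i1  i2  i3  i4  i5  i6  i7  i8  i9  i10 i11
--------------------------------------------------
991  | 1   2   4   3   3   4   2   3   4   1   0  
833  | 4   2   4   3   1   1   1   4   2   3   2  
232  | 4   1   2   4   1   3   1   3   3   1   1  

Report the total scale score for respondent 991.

27

Respondent 991 raw: 1, 2, 4, 3, 3, 4, 2, 3, 4, 1, 0.
Reverse-coded (reversed = (0+4) − raw = 4 − raw):
  item 1: 4 − 1 = 3
  item 2: 2
  item 3: 4
  item 4: 4 − 3 = 1
  item 5: 3
  item 6: 4
  item 7: 2
  item 8: 3
  item 9: 4
  item 10: 1
  item 11: 0
Sum = 3 + 2 + 4 + 1 + 3 + 4 + 2 + 3 + 4 + 1 + 0 = 27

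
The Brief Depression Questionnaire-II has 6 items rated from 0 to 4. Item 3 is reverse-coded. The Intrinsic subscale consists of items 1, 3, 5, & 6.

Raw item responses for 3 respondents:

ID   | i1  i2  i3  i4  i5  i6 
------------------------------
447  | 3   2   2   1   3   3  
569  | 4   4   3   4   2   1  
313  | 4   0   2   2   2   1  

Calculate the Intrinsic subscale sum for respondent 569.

8

Respondent 569 raw: 4, 4, 3, 4, 2, 1.
Intrinsic items: 1, 3, 5, 6.
Reverse-coded (on a 0–4 scale, reversed = 4 − raw):
  item 1: 4
  item 3: 4 − 3 = 1
  item 5: 2
  item 6: 1
Sum = 4 + 1 + 2 + 1 = 8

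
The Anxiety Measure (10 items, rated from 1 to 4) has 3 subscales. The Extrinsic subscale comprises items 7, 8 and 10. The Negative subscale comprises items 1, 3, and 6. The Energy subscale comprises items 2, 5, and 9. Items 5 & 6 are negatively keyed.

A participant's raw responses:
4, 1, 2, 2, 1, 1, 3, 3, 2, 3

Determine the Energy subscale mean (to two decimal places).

Energy items: 2, 5, 9.
Of these, item 5 is negatively keyed; on a 1–4 scale, reversed = 5 − raw.
  item 2: 1
  item 5: 5 − 1 = 4
  item 9: 2
Sum = 1 + 4 + 2 = 7
Mean = 7 / 3 = 2.33

2.33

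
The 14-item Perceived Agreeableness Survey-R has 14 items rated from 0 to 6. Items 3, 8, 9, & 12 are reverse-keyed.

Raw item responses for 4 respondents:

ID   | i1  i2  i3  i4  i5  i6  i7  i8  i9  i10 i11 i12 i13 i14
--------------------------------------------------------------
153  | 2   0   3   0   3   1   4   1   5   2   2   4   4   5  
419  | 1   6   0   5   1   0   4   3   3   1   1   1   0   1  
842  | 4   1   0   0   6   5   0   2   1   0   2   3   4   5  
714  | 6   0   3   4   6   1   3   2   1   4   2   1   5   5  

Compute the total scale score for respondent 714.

53

Respondent 714 raw: 6, 0, 3, 4, 6, 1, 3, 2, 1, 4, 2, 1, 5, 5.
Reverse-coded (reversed = (0+6) − raw = 6 − raw):
  item 1: 6
  item 2: 0
  item 3: 6 − 3 = 3
  item 4: 4
  item 5: 6
  item 6: 1
  item 7: 3
  item 8: 6 − 2 = 4
  item 9: 6 − 1 = 5
  item 10: 4
  item 11: 2
  item 12: 6 − 1 = 5
  item 13: 5
  item 14: 5
Sum = 6 + 0 + 3 + 4 + 6 + 1 + 3 + 4 + 5 + 4 + 2 + 5 + 5 + 5 = 53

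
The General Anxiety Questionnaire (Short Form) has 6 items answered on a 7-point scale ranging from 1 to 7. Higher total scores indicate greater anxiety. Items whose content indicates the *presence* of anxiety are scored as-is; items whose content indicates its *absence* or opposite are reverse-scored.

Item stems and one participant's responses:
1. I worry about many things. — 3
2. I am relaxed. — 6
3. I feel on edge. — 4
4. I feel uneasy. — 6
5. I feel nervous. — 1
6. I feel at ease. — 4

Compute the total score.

20

Items 2, 6 describe the absence/opposite of anxiety → reverse-score.
reversed = (1+7) − raw = 8 − raw.
  item 1: 3
  item 2: 8 − 6 = 2
  item 3: 4
  item 4: 6
  item 5: 1
  item 6: 8 − 4 = 4
Total = 3 + 2 + 4 + 6 + 1 + 4 = 20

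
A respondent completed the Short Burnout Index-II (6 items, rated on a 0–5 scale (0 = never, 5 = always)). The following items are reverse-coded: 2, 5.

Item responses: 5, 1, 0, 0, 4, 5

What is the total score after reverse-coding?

Reversing items 2 & 5 with 5 − raw:
Total = 5 + (5−1) + 0 + 0 + (5−4) + 5
      = 5 + 4 + 0 + 0 + 1 + 5 = 15

15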